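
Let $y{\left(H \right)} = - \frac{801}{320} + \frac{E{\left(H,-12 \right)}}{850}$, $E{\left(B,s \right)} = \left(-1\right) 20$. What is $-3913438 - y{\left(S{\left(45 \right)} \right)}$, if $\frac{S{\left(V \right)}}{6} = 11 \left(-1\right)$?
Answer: $- \frac{4257817795}{1088} \approx -3.9134 \cdot 10^{6}$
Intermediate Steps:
$S{\left(V \right)} = -66$ ($S{\left(V \right)} = 6 \cdot 11 \left(-1\right) = 6 \left(-11\right) = -66$)
$E{\left(B,s \right)} = -20$
$y{\left(H \right)} = - \frac{2749}{1088}$ ($y{\left(H \right)} = - \frac{801}{320} - \frac{20}{850} = \left(-801\right) \frac{1}{320} - \frac{2}{85} = - \frac{801}{320} - \frac{2}{85} = - \frac{2749}{1088}$)
$-3913438 - y{\left(S{\left(45 \right)} \right)} = -3913438 - - \frac{2749}{1088} = -3913438 + \frac{2749}{1088} = - \frac{4257817795}{1088}$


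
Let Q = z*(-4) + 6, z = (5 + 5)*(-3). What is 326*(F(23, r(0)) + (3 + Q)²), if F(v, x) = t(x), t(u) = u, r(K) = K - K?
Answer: 5424966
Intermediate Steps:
r(K) = 0
z = -30 (z = 10*(-3) = -30)
F(v, x) = x
Q = 126 (Q = -30*(-4) + 6 = 120 + 6 = 126)
326*(F(23, r(0)) + (3 + Q)²) = 326*(0 + (3 + 126)²) = 326*(0 + 129²) = 326*(0 + 16641) = 326*16641 = 5424966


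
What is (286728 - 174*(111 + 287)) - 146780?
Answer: 70696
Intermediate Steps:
(286728 - 174*(111 + 287)) - 146780 = (286728 - 174*398) - 146780 = (286728 - 69252) - 146780 = 217476 - 146780 = 70696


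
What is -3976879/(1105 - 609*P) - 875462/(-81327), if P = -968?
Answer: 193635101621/48033108759 ≈ 4.0313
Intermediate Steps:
-3976879/(1105 - 609*P) - 875462/(-81327) = -3976879/(1105 - 609*(-968)) - 875462/(-81327) = -3976879/(1105 + 589512) - 875462*(-1/81327) = -3976879/590617 + 875462/81327 = 193635101621/48033108759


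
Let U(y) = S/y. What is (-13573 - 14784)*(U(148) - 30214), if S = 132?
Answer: 31699864945/37 ≈ 8.5675e+8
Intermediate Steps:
U(y) = 132/y
(-13573 - 14784)*(U(148) - 30214) = (-13573 - 14784)*(132/148 - 30214) = -28357*(132*(1/148) - 30214) = -28357*(33/37 - 30214) = -28357*(-1117885/37) = 31699864945/37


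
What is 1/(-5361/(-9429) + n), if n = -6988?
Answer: -3143/21961497 ≈ -0.00014311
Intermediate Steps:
1/(-5361/(-9429) + n) = 1/(-5361/(-9429) - 6988) = 1/(-5361*(-1/9429) - 6988) = 1/(1787/3143 - 6988) = 1/(-21961497/3143) = -3143/21961497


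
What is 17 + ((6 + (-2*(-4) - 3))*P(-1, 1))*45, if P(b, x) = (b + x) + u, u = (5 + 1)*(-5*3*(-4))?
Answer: 178217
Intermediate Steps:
u = 360 (u = 6*(-15*(-4)) = 6*60 = 360)
P(b, x) = 360 + b + x (P(b, x) = (b + x) + 360 = 360 + b + x)
17 + ((6 + (-2*(-4) - 3))*P(-1, 1))*45 = 17 + ((6 + (-2*(-4) - 3))*(360 - 1 + 1))*45 = 17 + ((6 + (8 - 3))*360)*45 = 17 + ((6 + 5)*360)*45 = 17 + (11*360)*45 = 17 + 3960*45 = 17 + 178200 = 178217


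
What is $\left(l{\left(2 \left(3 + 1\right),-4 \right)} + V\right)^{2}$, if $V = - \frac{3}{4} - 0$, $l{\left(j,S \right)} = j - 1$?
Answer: $\frac{625}{16} \approx 39.063$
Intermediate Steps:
$l{\left(j,S \right)} = -1 + j$ ($l{\left(j,S \right)} = j - 1 = -1 + j$)
$V = - \frac{3}{4}$ ($V = \left(-3\right) \frac{1}{4} + 0 = - \frac{3}{4} + 0 = - \frac{3}{4} \approx -0.75$)
$\left(l{\left(2 \left(3 + 1\right),-4 \right)} + V\right)^{2} = \left(\left(-1 + 2 \left(3 + 1\right)\right) - \frac{3}{4}\right)^{2} = \left(\left(-1 + 2 \cdot 4\right) - \frac{3}{4}\right)^{2} = \left(\left(-1 + 8\right) - \frac{3}{4}\right)^{2} = \left(7 - \frac{3}{4}\right)^{2} = \left(\frac{25}{4}\right)^{2} = \frac{625}{16}$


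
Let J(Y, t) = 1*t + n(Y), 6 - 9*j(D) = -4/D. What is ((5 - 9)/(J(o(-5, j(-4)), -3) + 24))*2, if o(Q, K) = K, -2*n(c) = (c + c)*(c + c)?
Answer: -648/1651 ≈ -0.39249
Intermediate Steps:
n(c) = -2*c² (n(c) = -(c + c)*(c + c)/2 = -2*c*2*c/2 = -2*c²)
j(D) = ⅔ + 4/(9*D) (j(D) = ⅔ - (-4)/(9*D) = ⅔ + 4/(9*D))
J(Y, t) = t - 2*Y² (J(Y, t) = 1*t - 2*Y² = t - 2*Y²)
((5 - 9)/(J(o(-5, j(-4)), -3) + 24))*2 = ((5 - 9)/((-3 - 2*(2 + 3*(-4))²/324) + 24))*2 = -4/((-3 - 2*(2 - 12)²/324) + 24)*2 = -4/((-3 - 2*((2/9)*(-¼)*(-10))²) + 24)*2 = -4/((-3 - 2*(5/9)²) + 24)*2 = -4/((-3 - 2*25/81) + 24)*2 = -4/((-3 - 50/81) + 24)*2 = -4/(-293/81 + 24)*2 = -4/1651/81*2 = -4*81/1651*2 = -324/1651*2 = -648/1651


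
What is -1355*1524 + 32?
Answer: -2064988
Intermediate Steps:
-1355*1524 + 32 = -2065020 + 32 = -2064988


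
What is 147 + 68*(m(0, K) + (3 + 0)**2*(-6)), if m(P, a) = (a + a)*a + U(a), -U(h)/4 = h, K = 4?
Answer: -2437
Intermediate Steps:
U(h) = -4*h
m(P, a) = -4*a + 2*a**2 (m(P, a) = (a + a)*a - 4*a = (2*a)*a - 4*a = 2*a**2 - 4*a = -4*a + 2*a**2)
147 + 68*(m(0, K) + (3 + 0)**2*(-6)) = 147 + 68*(2*4*(-2 + 4) + (3 + 0)**2*(-6)) = 147 + 68*(2*4*2 + 3**2*(-6)) = 147 + 68*(16 + 9*(-6)) = 147 + 68*(16 - 54) = 147 + 68*(-38) = 147 - 2584 = -2437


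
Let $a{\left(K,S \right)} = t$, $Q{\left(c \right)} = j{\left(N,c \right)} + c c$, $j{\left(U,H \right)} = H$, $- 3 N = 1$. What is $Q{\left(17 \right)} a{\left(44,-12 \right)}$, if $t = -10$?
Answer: $-3060$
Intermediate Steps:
$N = - \frac{1}{3}$ ($N = \left(- \frac{1}{3}\right) 1 = - \frac{1}{3} \approx -0.33333$)
$Q{\left(c \right)} = c + c^{2}$ ($Q{\left(c \right)} = c + c c = c + c^{2}$)
$a{\left(K,S \right)} = -10$
$Q{\left(17 \right)} a{\left(44,-12 \right)} = 17 \left(1 + 17\right) \left(-10\right) = 17 \cdot 18 \left(-10\right) = 306 \left(-10\right) = -3060$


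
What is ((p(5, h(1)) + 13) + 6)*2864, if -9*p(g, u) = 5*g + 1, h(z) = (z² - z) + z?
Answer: 415280/9 ≈ 46142.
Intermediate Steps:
h(z) = z²
p(g, u) = -⅑ - 5*g/9 (p(g, u) = -(5*g + 1)/9 = -(1 + 5*g)/9 = -⅑ - 5*g/9)
((p(5, h(1)) + 13) + 6)*2864 = (((-⅑ - 5/9*5) + 13) + 6)*2864 = (((-⅑ - 25/9) + 13) + 6)*2864 = ((-26/9 + 13) + 6)*2864 = (91/9 + 6)*2864 = (145/9)*2864 = 415280/9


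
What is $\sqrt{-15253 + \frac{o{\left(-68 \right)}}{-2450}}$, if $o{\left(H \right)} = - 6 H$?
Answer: $\frac{i \sqrt{18685129}}{35} \approx 123.5 i$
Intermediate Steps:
$\sqrt{-15253 + \frac{o{\left(-68 \right)}}{-2450}} = \sqrt{-15253 + \frac{\left(-6\right) \left(-68\right)}{-2450}} = \sqrt{-15253 + 408 \left(- \frac{1}{2450}\right)} = \sqrt{-15253 - \frac{204}{1225}} = \sqrt{- \frac{18685129}{1225}} = \frac{i \sqrt{18685129}}{35}$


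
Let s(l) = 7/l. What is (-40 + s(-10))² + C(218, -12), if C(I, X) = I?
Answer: 187449/100 ≈ 1874.5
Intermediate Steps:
(-40 + s(-10))² + C(218, -12) = (-40 + 7/(-10))² + 218 = (-40 + 7*(-⅒))² + 218 = (-40 - 7/10)² + 218 = (-407/10)² + 218 = 165649/100 + 218 = 187449/100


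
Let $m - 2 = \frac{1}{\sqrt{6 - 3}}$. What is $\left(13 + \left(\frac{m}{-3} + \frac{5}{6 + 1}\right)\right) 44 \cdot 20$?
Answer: $\frac{241120}{21} - \frac{880 \sqrt{3}}{9} \approx 11313.0$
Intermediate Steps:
$m = 2 + \frac{\sqrt{3}}{3}$ ($m = 2 + \frac{1}{\sqrt{6 - 3}} = 2 + \frac{1}{\sqrt{3}} = 2 + \frac{\sqrt{3}}{3} \approx 2.5774$)
$\left(13 + \left(\frac{m}{-3} + \frac{5}{6 + 1}\right)\right) 44 \cdot 20 = \left(13 + \left(\frac{2 + \frac{\sqrt{3}}{3}}{-3} + \frac{5}{6 + 1}\right)\right) 44 \cdot 20 = \left(13 + \left(\left(2 + \frac{\sqrt{3}}{3}\right) \left(- \frac{1}{3}\right) + \frac{5}{7}\right)\right) 44 \cdot 20 = \left(13 + \left(\left(- \frac{2}{3} - \frac{\sqrt{3}}{9}\right) + 5 \cdot \frac{1}{7}\right)\right) 44 \cdot 20 = \left(13 + \left(\left(- \frac{2}{3} - \frac{\sqrt{3}}{9}\right) + \frac{5}{7}\right)\right) 44 \cdot 20 = \left(13 + \left(\frac{1}{21} - \frac{\sqrt{3}}{9}\right)\right) 44 \cdot 20 = \left(\frac{274}{21} - \frac{\sqrt{3}}{9}\right) 44 \cdot 20 = \left(\frac{12056}{21} - \frac{44 \sqrt{3}}{9}\right) 20 = \frac{241120}{21} - \frac{880 \sqrt{3}}{9}$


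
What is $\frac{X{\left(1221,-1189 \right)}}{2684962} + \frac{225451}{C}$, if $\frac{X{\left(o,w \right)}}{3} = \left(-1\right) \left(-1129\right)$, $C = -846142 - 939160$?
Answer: $- \frac{149820137497}{1198367007131} \approx -0.12502$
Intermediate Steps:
$C = -1785302$
$X{\left(o,w \right)} = 3387$ ($X{\left(o,w \right)} = 3 \left(\left(-1\right) \left(-1129\right)\right) = 3 \cdot 1129 = 3387$)
$\frac{X{\left(1221,-1189 \right)}}{2684962} + \frac{225451}{C} = \frac{3387}{2684962} + \frac{225451}{-1785302} = 3387 \cdot \frac{1}{2684962} + 225451 \left(- \frac{1}{1785302}\right) = \frac{3387}{2684962} - \frac{225451}{1785302} = - \frac{149820137497}{1198367007131}$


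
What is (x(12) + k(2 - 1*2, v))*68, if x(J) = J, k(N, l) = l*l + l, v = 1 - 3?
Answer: 952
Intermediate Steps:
v = -2
k(N, l) = l + l**2 (k(N, l) = l**2 + l = l + l**2)
(x(12) + k(2 - 1*2, v))*68 = (12 - 2*(1 - 2))*68 = (12 - 2*(-1))*68 = (12 + 2)*68 = 14*68 = 952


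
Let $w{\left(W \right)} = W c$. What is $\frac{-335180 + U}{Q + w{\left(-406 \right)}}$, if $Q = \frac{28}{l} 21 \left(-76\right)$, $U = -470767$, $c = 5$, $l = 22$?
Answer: $\frac{8865417}{44674} \approx 198.45$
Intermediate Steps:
$Q = - \frac{22344}{11}$ ($Q = \frac{28}{22} \cdot 21 \left(-76\right) = 28 \cdot \frac{1}{22} \cdot 21 \left(-76\right) = \frac{14}{11} \cdot 21 \left(-76\right) = \frac{294}{11} \left(-76\right) = - \frac{22344}{11} \approx -2031.3$)
$w{\left(W \right)} = 5 W$ ($w{\left(W \right)} = W 5 = 5 W$)
$\frac{-335180 + U}{Q + w{\left(-406 \right)}} = \frac{-335180 - 470767}{- \frac{22344}{11} + 5 \left(-406\right)} = - \frac{805947}{- \frac{22344}{11} - 2030} = - \frac{805947}{- \frac{44674}{11}} = \left(-805947\right) \left(- \frac{11}{44674}\right) = \frac{8865417}{44674}$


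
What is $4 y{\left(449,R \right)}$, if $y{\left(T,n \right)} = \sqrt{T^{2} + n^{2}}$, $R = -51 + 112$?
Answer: $4 \sqrt{205322} \approx 1812.5$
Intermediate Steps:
$R = 61$
$4 y{\left(449,R \right)} = 4 \sqrt{449^{2} + 61^{2}} = 4 \sqrt{201601 + 3721} = 4 \sqrt{205322}$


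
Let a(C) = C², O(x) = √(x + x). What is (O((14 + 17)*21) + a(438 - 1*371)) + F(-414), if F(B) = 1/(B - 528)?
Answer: 4228637/942 + √1302 ≈ 4525.1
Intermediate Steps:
F(B) = 1/(-528 + B)
O(x) = √2*√x (O(x) = √(2*x) = √2*√x)
(O((14 + 17)*21) + a(438 - 1*371)) + F(-414) = (√2*√((14 + 17)*21) + (438 - 1*371)²) + 1/(-528 - 414) = (√2*√(31*21) + (438 - 371)²) + 1/(-942) = (√2*√651 + 67²) - 1/942 = (√1302 + 4489) - 1/942 = (4489 + √1302) - 1/942 = 4228637/942 + √1302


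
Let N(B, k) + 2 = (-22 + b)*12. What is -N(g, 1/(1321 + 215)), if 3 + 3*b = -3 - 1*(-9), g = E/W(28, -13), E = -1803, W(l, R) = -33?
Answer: 254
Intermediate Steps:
g = 601/11 (g = -1803/(-33) = -1803*(-1/33) = 601/11 ≈ 54.636)
b = 1 (b = -1 + (-3 - 1*(-9))/3 = -1 + (-3 + 9)/3 = -1 + (⅓)*6 = -1 + 2 = 1)
N(B, k) = -254 (N(B, k) = -2 + (-22 + 1)*12 = -2 - 21*12 = -2 - 252 = -254)
-N(g, 1/(1321 + 215)) = -1*(-254) = 254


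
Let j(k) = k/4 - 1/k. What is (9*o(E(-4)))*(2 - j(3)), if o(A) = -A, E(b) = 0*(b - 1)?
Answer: 0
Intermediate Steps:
E(b) = 0 (E(b) = 0*(-1 + b) = 0)
j(k) = -1/k + k/4 (j(k) = k*(¼) - 1/k = k/4 - 1/k = -1/k + k/4)
(9*o(E(-4)))*(2 - j(3)) = (9*(-1*0))*(2 - (-1/3 + (¼)*3)) = (9*0)*(2 - (-1*⅓ + ¾)) = 0*(2 - (-⅓ + ¾)) = 0*(2 - 1*5/12) = 0*(2 - 5/12) = 0*(19/12) = 0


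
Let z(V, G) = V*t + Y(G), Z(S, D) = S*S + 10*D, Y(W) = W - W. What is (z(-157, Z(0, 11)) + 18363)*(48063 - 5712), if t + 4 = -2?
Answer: 817586055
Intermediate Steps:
t = -6 (t = -4 - 2 = -6)
Y(W) = 0
Z(S, D) = S² + 10*D
z(V, G) = -6*V (z(V, G) = V*(-6) + 0 = -6*V + 0 = -6*V)
(z(-157, Z(0, 11)) + 18363)*(48063 - 5712) = (-6*(-157) + 18363)*(48063 - 5712) = (942 + 18363)*42351 = 19305*42351 = 817586055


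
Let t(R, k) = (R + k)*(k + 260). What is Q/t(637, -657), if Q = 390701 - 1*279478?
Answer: 111223/7940 ≈ 14.008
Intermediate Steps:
t(R, k) = (260 + k)*(R + k) (t(R, k) = (R + k)*(260 + k) = (260 + k)*(R + k))
Q = 111223 (Q = 390701 - 279478 = 111223)
Q/t(637, -657) = 111223/((-657)² + 260*637 + 260*(-657) + 637*(-657)) = 111223/(431649 + 165620 - 170820 - 418509) = 111223/7940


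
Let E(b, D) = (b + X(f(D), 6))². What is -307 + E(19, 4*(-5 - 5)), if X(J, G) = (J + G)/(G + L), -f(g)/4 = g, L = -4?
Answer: 10097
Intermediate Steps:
f(g) = -4*g
X(J, G) = (G + J)/(-4 + G) (X(J, G) = (J + G)/(G - 4) = (G + J)/(-4 + G))
E(b, D) = (3 + b - 2*D)² (E(b, D) = (b + (6 - 4*D)/(-4 + 6))² = (b + (6 - 4*D)/2)² = (b + (3 - 2*D))² = (3 + b - 2*D)²)
-307 + E(19, 4*(-5 - 5)) = -307 + (3 + 19 - 8*(-5 - 5))² = -307 + (3 + 19 - 8*(-10))² = -307 + (3 + 19 - 2*(-40))² = -307 + (3 + 19 + 80)² = -307 + 102² = -307 + 10404 = 10097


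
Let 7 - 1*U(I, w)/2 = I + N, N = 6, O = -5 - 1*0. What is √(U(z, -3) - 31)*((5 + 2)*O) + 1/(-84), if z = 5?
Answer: -1/84 - 35*I*√39 ≈ -0.011905 - 218.57*I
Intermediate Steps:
O = -5 (O = -5 + 0 = -5)
U(I, w) = 2 - 2*I (U(I, w) = 14 - 2*(I + 6) = 14 - 2*(6 + I) = 14 + (-12 - 2*I) = 2 - 2*I)
√(U(z, -3) - 31)*((5 + 2)*O) + 1/(-84) = √((2 - 2*5) - 31)*((5 + 2)*(-5)) + 1/(-84) = √((2 - 10) - 31)*(7*(-5)) - 1/84 = √(-8 - 31)*(-35) - 1/84 = √(-39)*(-35) - 1/84 = (I*√39)*(-35) - 1/84 = -35*I*√39 - 1/84 = -1/84 - 35*I*√39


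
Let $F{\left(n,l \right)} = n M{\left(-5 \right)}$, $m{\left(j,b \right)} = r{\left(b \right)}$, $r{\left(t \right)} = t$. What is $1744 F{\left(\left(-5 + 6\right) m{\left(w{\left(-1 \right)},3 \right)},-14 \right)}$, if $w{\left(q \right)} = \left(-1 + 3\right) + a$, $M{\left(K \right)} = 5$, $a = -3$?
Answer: $26160$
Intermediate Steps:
$w{\left(q \right)} = -1$ ($w{\left(q \right)} = \left(-1 + 3\right) - 3 = 2 - 3 = -1$)
$m{\left(j,b \right)} = b$
$F{\left(n,l \right)} = 5 n$ ($F{\left(n,l \right)} = n 5 = 5 n$)
$1744 F{\left(\left(-5 + 6\right) m{\left(w{\left(-1 \right)},3 \right)},-14 \right)} = 1744 \cdot 5 \left(-5 + 6\right) 3 = 1744 \cdot 5 \cdot 1 \cdot 3 = 1744 \cdot 5 \cdot 3 = 1744 \cdot 15 = 26160$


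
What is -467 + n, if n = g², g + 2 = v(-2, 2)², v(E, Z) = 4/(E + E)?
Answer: -466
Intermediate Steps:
v(E, Z) = 2/E (v(E, Z) = 4/((2*E)) = 4*(1/(2*E)) = 2/E)
g = -1 (g = -2 + (2/(-2))² = -2 + (2*(-½))² = -2 + (-1)² = -2 + 1 = -1)
n = 1 (n = (-1)² = 1)
-467 + n = -467 + 1 = -466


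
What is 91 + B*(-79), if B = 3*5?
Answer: -1094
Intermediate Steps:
B = 15
91 + B*(-79) = 91 + 15*(-79) = 91 - 1185 = -1094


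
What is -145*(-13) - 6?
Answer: 1879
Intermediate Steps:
-145*(-13) - 6 = 1885 - 6 = 1879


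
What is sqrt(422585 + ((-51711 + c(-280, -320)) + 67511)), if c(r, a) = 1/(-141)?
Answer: 2*sqrt(2178883011)/141 ≈ 662.11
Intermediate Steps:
c(r, a) = -1/141
sqrt(422585 + ((-51711 + c(-280, -320)) + 67511)) = sqrt(422585 + ((-51711 - 1/141) + 67511)) = sqrt(422585 + (-7291252/141 + 67511)) = sqrt(422585 + 2227799/141) = sqrt(61812284/141) = 2*sqrt(2178883011)/141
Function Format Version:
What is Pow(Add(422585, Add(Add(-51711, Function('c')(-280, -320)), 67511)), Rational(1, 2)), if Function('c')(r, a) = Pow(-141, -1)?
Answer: Mul(Rational(2, 141), Pow(2178883011, Rational(1, 2))) ≈ 662.11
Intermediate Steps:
Function('c')(r, a) = Rational(-1, 141)
Pow(Add(422585, Add(Add(-51711, Function('c')(-280, -320)), 67511)), Rational(1, 2)) = Pow(Add(422585, Add(Add(-51711, Rational(-1, 141)), 67511)), Rational(1, 2)) = Pow(Add(422585, Add(Rational(-7291252, 141), 67511)), Rational(1, 2)) = Pow(Add(422585, Rational(2227799, 141)), Rational(1, 2)) = Pow(Rational(61812284, 141), Rational(1, 2)) = Mul(Rational(2, 141), Pow(2178883011, Rational(1, 2)))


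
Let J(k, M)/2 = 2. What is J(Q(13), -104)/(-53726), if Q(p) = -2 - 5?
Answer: -2/26863 ≈ -7.4452e-5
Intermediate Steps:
Q(p) = -7
J(k, M) = 4 (J(k, M) = 2*2 = 4)
J(Q(13), -104)/(-53726) = 4/(-53726) = 4*(-1/53726) = -2/26863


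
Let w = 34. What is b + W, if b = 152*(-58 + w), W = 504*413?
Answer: 204504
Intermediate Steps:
W = 208152
b = -3648 (b = 152*(-58 + 34) = 152*(-24) = -3648)
b + W = -3648 + 208152 = 204504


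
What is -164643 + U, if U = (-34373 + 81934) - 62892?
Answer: -179974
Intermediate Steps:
U = -15331 (U = 47561 - 62892 = -15331)
-164643 + U = -164643 - 15331 = -179974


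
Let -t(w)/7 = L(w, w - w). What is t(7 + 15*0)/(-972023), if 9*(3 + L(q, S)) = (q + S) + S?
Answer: -140/8748207 ≈ -1.6003e-5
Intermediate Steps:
L(q, S) = -3 + q/9 + 2*S/9 (L(q, S) = -3 + ((q + S) + S)/9 = -3 + ((S + q) + S)/9 = -3 + (q + 2*S)/9 = -3 + (q/9 + 2*S/9) = -3 + q/9 + 2*S/9)
t(w) = 21 - 7*w/9 (t(w) = -7*(-3 + w/9 + 2*(w - w)/9) = -7*(-3 + w/9 + (2/9)*0) = -7*(-3 + w/9 + 0) = -7*(-3 + w/9) = 21 - 7*w/9)
t(7 + 15*0)/(-972023) = (21 - 7*(7 + 15*0)/9)/(-972023) = (21 - 7*(7 + 0)/9)*(-1/972023) = (21 - 7/9*7)*(-1/972023) = (21 - 49/9)*(-1/972023) = (140/9)*(-1/972023) = -140/8748207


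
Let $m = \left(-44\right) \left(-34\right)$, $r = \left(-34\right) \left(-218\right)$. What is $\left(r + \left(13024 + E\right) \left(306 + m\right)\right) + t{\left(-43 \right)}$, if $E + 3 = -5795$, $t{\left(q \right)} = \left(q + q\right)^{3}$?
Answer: $12392608$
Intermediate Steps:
$r = 7412$
$m = 1496$
$t{\left(q \right)} = 8 q^{3}$ ($t{\left(q \right)} = \left(2 q\right)^{3} = 8 q^{3}$)
$E = -5798$ ($E = -3 - 5795 = -5798$)
$\left(r + \left(13024 + E\right) \left(306 + m\right)\right) + t{\left(-43 \right)} = \left(7412 + \left(13024 - 5798\right) \left(306 + 1496\right)\right) + 8 \left(-43\right)^{3} = \left(7412 + 7226 \cdot 1802\right) + 8 \left(-79507\right) = \left(7412 + 13021252\right) - 636056 = 13028664 - 636056 = 12392608$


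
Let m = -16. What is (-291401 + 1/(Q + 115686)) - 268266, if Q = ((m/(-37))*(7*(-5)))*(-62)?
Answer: -2415020190997/4315102 ≈ -5.5967e+5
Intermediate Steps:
Q = 34720/37 (Q = ((-16/(-37))*(7*(-5)))*(-62) = (-16*(-1/37)*(-35))*(-62) = ((16/37)*(-35))*(-62) = -560/37*(-62) = 34720/37 ≈ 938.38)
(-291401 + 1/(Q + 115686)) - 268266 = (-291401 + 1/(34720/37 + 115686)) - 268266 = (-291401 + 1/(4315102/37)) - 268266 = (-291401 + 37/4315102) - 268266 = -1257425037865/4315102 - 268266 = -2415020190997/4315102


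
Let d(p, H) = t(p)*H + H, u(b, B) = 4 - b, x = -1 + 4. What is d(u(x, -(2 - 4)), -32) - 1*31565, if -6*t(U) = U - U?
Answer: -31597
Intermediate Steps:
t(U) = 0 (t(U) = -(U - U)/6 = -⅙*0 = 0)
x = 3
d(p, H) = H (d(p, H) = 0*H + H = 0 + H = H)
d(u(x, -(2 - 4)), -32) - 1*31565 = -32 - 1*31565 = -32 - 31565 = -31597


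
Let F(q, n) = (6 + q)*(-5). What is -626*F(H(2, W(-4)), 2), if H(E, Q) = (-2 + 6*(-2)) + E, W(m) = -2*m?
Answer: -18780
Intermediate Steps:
H(E, Q) = -14 + E (H(E, Q) = (-2 - 12) + E = -14 + E)
F(q, n) = -30 - 5*q
-626*F(H(2, W(-4)), 2) = -626*(-30 - 5*(-14 + 2)) = -626*(-30 - 5*(-12)) = -626*(-30 + 60) = -626*30 = -1*18780 = -18780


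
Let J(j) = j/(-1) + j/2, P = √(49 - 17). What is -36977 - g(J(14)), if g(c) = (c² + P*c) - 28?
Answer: -36998 + 28*√2 ≈ -36958.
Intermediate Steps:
P = 4*√2 (P = √32 = 4*√2 ≈ 5.6569)
J(j) = -j/2 (J(j) = j*(-1) + j*(½) = -j + j/2 = -j/2)
g(c) = -28 + c² + 4*c*√2 (g(c) = (c² + (4*√2)*c) - 28 = (c² + 4*c*√2) - 28 = -28 + c² + 4*c*√2)
-36977 - g(J(14)) = -36977 - (-28 + (-½*14)² + 4*(-½*14)*√2) = -36977 - (-28 + (-7)² + 4*(-7)*√2) = -36977 - (-28 + 49 - 28*√2) = -36977 - (21 - 28*√2) = -36977 + (-21 + 28*√2) = -36998 + 28*√2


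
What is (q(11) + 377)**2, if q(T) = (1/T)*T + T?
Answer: 151321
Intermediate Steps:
q(T) = 1 + T (q(T) = T/T + T = 1 + T)
(q(11) + 377)**2 = ((1 + 11) + 377)**2 = (12 + 377)**2 = 389**2 = 151321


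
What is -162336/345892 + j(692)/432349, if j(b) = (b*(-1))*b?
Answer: -58955258488/37386515077 ≈ -1.5769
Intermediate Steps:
j(b) = -b**2 (j(b) = (-b)*b = -b**2)
-162336/345892 + j(692)/432349 = -162336/345892 - 1*692**2/432349 = -162336*1/345892 - 1*478864*(1/432349) = -40584/86473 - 478864*1/432349 = -40584/86473 - 478864/432349 = -58955258488/37386515077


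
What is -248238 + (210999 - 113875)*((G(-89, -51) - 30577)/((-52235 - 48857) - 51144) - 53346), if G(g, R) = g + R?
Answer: -197199113639901/38059 ≈ -5.1814e+9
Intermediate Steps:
G(g, R) = R + g
-248238 + (210999 - 113875)*((G(-89, -51) - 30577)/((-52235 - 48857) - 51144) - 53346) = -248238 + (210999 - 113875)*(((-51 - 89) - 30577)/((-52235 - 48857) - 51144) - 53346) = -248238 + 97124*((-140 - 30577)/(-101092 - 51144) - 53346) = -248238 + 97124*(-30717/(-152236) - 53346) = -248238 + 97124*(-30717*(-1/152236) - 53346) = -248238 + 97124*(30717/152236 - 53346) = -248238 + 97124*(-8121150939/152236) = -248238 - 197189665949859/38059 = -197199113639901/38059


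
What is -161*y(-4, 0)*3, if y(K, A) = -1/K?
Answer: -483/4 ≈ -120.75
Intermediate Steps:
-161*y(-4, 0)*3 = -161*(-1/(-4))*3 = -161*(-1*(-¼))*3 = -161*3/4 = -161*¾ = -483/4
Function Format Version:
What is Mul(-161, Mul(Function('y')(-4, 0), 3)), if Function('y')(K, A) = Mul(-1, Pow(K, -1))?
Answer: Rational(-483, 4) ≈ -120.75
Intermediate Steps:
Mul(-161, Mul(Function('y')(-4, 0), 3)) = Mul(-161, Mul(Mul(-1, Pow(-4, -1)), 3)) = Mul(-161, Mul(Mul(-1, Rational(-1, 4)), 3)) = Mul(-161, Mul(Rational(1, 4), 3)) = Mul(-161, Rational(3, 4)) = Rational(-483, 4)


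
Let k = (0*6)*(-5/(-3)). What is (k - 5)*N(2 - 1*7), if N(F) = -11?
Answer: 55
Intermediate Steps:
k = 0 (k = 0*(-5*(-⅓)) = 0*(5/3) = 0)
(k - 5)*N(2 - 1*7) = (0 - 5)*(-11) = -5*(-11) = 55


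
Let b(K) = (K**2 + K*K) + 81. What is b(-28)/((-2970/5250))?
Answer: -288575/99 ≈ -2914.9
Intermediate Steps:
b(K) = 81 + 2*K**2 (b(K) = (K**2 + K**2) + 81 = 2*K**2 + 81 = 81 + 2*K**2)
b(-28)/((-2970/5250)) = (81 + 2*(-28)**2)/((-2970/5250)) = (81 + 2*784)/((-2970*1/5250)) = (81 + 1568)/(-99/175) = 1649*(-175/99) = -288575/99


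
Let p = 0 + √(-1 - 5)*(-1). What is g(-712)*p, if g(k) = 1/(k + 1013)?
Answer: -I*√6/301 ≈ -0.0081378*I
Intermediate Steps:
g(k) = 1/(1013 + k)
p = -I*√6 (p = 0 + √(-6)*(-1) = 0 + (I*√6)*(-1) = 0 - I*√6 = -I*√6 ≈ -2.4495*I)
g(-712)*p = (-I*√6)/(1013 - 712) = (-I*√6)/301 = -I*√6/301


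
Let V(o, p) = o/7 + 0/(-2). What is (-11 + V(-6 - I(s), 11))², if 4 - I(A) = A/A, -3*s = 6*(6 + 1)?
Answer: 7396/49 ≈ 150.94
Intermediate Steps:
s = -14 (s = -2*(6 + 1) = -2*7 = -⅓*42 = -14)
I(A) = 3 (I(A) = 4 - A/A = 4 - 1*1 = 4 - 1 = 3)
V(o, p) = o/7 (V(o, p) = o*(⅐) + 0*(-½) = o/7 + 0 = o/7)
(-11 + V(-6 - I(s), 11))² = (-11 + (-6 - 1*3)/7)² = (-11 + (-6 - 3)/7)² = (-11 + (⅐)*(-9))² = (-11 - 9/7)² = (-86/7)² = 7396/49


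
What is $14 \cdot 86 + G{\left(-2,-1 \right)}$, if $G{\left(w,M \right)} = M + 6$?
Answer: $1209$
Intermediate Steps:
$G{\left(w,M \right)} = 6 + M$
$14 \cdot 86 + G{\left(-2,-1 \right)} = 14 \cdot 86 + \left(6 - 1\right) = 1204 + 5 = 1209$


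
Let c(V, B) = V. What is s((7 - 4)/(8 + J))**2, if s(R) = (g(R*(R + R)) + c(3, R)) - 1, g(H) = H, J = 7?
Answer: 2704/625 ≈ 4.3264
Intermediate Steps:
s(R) = 2 + 2*R**2 (s(R) = (R*(R + R) + 3) - 1 = (R*(2*R) + 3) - 1 = (2*R**2 + 3) - 1 = (3 + 2*R**2) - 1 = 2 + 2*R**2)
s((7 - 4)/(8 + J))**2 = (2 + 2*((7 - 4)/(8 + 7))**2)**2 = (2 + 2*(3/15)**2)**2 = (2 + 2*(3*(1/15))**2)**2 = (2 + 2*(1/5)**2)**2 = (2 + 2*(1/25))**2 = (2 + 2/25)**2 = (52/25)**2 = 2704/625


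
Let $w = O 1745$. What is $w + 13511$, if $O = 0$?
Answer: $13511$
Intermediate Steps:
$w = 0$ ($w = 0 \cdot 1745 = 0$)
$w + 13511 = 0 + 13511 = 13511$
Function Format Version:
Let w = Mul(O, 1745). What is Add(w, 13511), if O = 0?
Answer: 13511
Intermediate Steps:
w = 0 (w = Mul(0, 1745) = 0)
Add(w, 13511) = Add(0, 13511) = 13511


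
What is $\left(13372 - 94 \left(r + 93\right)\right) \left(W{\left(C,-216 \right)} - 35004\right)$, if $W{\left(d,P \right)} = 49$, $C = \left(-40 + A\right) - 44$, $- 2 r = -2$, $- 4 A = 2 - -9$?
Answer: $-158555880$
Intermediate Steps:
$A = - \frac{11}{4}$ ($A = - \frac{2 - -9}{4} = - \frac{2 + 9}{4} = \left(- \frac{1}{4}\right) 11 = - \frac{11}{4} \approx -2.75$)
$r = 1$ ($r = \left(- \frac{1}{2}\right) \left(-2\right) = 1$)
$C = - \frac{347}{4}$ ($C = \left(-40 - \frac{11}{4}\right) - 44 = - \frac{171}{4} - 44 = - \frac{347}{4} \approx -86.75$)
$\left(13372 - 94 \left(r + 93\right)\right) \left(W{\left(C,-216 \right)} - 35004\right) = \left(13372 - 94 \left(1 + 93\right)\right) \left(49 - 35004\right) = \left(13372 - 8836\right) \left(-34955\right) = 4536 \left(-34955\right) = -158555880$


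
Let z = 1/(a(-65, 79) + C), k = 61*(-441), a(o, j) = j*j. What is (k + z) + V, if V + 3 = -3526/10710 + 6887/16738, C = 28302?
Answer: -83298775574789777/3096157830570 ≈ -26904.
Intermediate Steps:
a(o, j) = j²
k = -26901
V = -261525179/89631990 (V = -3 + (-3526/10710 + 6887/16738) = -3 + (-3526*1/10710 + 6887*(1/16738)) = -3 + (-1763/5355 + 6887/16738) = -3 + 7370791/89631990 = -261525179/89631990 ≈ -2.9178)
z = 1/34543 (z = 1/(79² + 28302) = 1/(6241 + 28302) = 1/34543 ≈ 2.8949e-5)
(k + z) + V = (-26901 + 1/34543) - 261525179/89631990 = -929241242/34543 - 261525179/89631990 = -83298775574789777/3096157830570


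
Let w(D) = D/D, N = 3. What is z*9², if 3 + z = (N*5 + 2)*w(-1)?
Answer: 1134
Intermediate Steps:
w(D) = 1
z = 14 (z = -3 + (3*5 + 2)*1 = -3 + (15 + 2)*1 = -3 + 17*1 = -3 + 17 = 14)
z*9² = 14*9² = 14*81 = 1134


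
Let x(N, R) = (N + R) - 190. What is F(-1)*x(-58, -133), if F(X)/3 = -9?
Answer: 10287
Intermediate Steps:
x(N, R) = -190 + N + R
F(X) = -27 (F(X) = 3*(-9) = -27)
F(-1)*x(-58, -133) = -27*(-190 - 58 - 133) = -27*(-381) = 10287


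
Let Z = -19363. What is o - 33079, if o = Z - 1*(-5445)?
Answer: -46997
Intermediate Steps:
o = -13918 (o = -19363 - 1*(-5445) = -19363 + 5445 = -13918)
o - 33079 = -13918 - 33079 = -46997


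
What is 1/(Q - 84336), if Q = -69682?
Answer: -1/154018 ≈ -6.4927e-6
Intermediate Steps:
1/(Q - 84336) = 1/(-69682 - 84336) = 1/(-154018) = -1/154018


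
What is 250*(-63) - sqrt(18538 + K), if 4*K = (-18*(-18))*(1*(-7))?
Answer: -15750 - sqrt(17971) ≈ -15884.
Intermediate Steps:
K = -567 (K = ((-18*(-18))*(1*(-7)))/4 = (324*(-7))/4 = (1/4)*(-2268) = -567)
250*(-63) - sqrt(18538 + K) = 250*(-63) - sqrt(18538 - 567) = -15750 - sqrt(17971)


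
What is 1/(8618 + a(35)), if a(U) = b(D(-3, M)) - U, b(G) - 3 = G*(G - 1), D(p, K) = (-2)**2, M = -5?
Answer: 1/8598 ≈ 0.00011631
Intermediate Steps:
D(p, K) = 4
b(G) = 3 + G*(-1 + G) (b(G) = 3 + G*(G - 1) = 3 + G*(-1 + G))
a(U) = 15 - U (a(U) = (3 + 4**2 - 1*4) - U = (3 + 16 - 4) - U = 15 - U)
1/(8618 + a(35)) = 1/(8618 + (15 - 1*35)) = 1/(8618 + (15 - 35)) = 1/(8618 - 20) = 1/8598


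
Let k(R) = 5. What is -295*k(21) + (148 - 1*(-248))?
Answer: -1079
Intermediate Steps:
-295*k(21) + (148 - 1*(-248)) = -295*5 + (148 - 1*(-248)) = -1475 + (148 + 248) = -1475 + 396 = -1079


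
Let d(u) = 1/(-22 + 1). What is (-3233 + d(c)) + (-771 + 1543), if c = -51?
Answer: -51682/21 ≈ -2461.0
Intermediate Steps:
d(u) = -1/21 (d(u) = 1/(-21) = -1/21)
(-3233 + d(c)) + (-771 + 1543) = (-3233 - 1/21) + (-771 + 1543) = -67894/21 + 772 = -51682/21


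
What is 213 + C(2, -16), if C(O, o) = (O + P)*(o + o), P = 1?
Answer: 117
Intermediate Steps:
C(O, o) = 2*o*(1 + O) (C(O, o) = (O + 1)*(o + o) = (1 + O)*(2*o) = 2*o*(1 + O))
213 + C(2, -16) = 213 + 2*(-16)*(1 + 2) = 213 + 2*(-16)*3 = 213 - 96 = 117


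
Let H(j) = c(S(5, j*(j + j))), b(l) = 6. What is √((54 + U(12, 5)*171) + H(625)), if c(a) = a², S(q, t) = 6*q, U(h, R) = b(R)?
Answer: 6*√55 ≈ 44.497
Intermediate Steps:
U(h, R) = 6
H(j) = 900 (H(j) = (6*5)² = 30² = 900)
√((54 + U(12, 5)*171) + H(625)) = √((54 + 6*171) + 900) = √((54 + 1026) + 900) = √(1080 + 900) = √1980 = 6*√55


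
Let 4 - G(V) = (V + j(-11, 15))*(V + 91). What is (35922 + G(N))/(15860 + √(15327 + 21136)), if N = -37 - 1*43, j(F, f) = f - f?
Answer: 583743160/251503137 - 36806*√36463/251503137 ≈ 2.2931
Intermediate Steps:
j(F, f) = 0
N = -80 (N = -37 - 43 = -80)
G(V) = 4 - V*(91 + V) (G(V) = 4 - (V + 0)*(V + 91) = 4 - V*(91 + V))
(35922 + G(N))/(15860 + √(15327 + 21136)) = (35922 + (4 - 1*(-80)² - 91*(-80)))/(15860 + √(15327 + 21136)) = (35922 + (4 - 1*6400 + 7280))/(15860 + √36463) = (35922 + (4 - 6400 + 7280))/(15860 + √36463) = (35922 + 884)/(15860 + √36463) = 36806/(15860 + √36463)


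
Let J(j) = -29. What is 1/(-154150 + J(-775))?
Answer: -1/154179 ≈ -6.4860e-6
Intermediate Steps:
1/(-154150 + J(-775)) = 1/(-154150 - 29) = 1/(-154179) = -1/154179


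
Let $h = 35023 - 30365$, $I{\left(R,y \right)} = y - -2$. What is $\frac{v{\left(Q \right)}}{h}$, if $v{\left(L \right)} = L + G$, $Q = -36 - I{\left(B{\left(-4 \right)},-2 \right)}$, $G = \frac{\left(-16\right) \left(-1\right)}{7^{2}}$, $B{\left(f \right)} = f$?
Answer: $- \frac{874}{114121} \approx -0.0076585$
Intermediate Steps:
$I{\left(R,y \right)} = 2 + y$ ($I{\left(R,y \right)} = y + 2 = 2 + y$)
$G = \frac{16}{49} \approx 0.32653$
$Q = -36$ ($Q = -36 - \left(2 - 2\right) = -36 - 0 = -36 + 0 = -36$)
$v{\left(L \right)} = \frac{16}{49} + L$ ($v{\left(L \right)} = L + \frac{16}{49} = \frac{16}{49} + L$)
$h = 4658$ ($h = 35023 - 30365 = 4658$)
$\frac{v{\left(Q \right)}}{h} = \frac{\frac{16}{49} - 36}{4658} = \left(- \frac{1748}{49}\right) \frac{1}{4658} = - \frac{874}{114121}$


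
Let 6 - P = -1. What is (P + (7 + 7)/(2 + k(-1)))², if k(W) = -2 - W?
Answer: 441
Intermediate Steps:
P = 7 (P = 6 - 1*(-1) = 6 + 1 = 7)
(P + (7 + 7)/(2 + k(-1)))² = (7 + (7 + 7)/(2 + (-2 - 1*(-1))))² = (7 + 14/(2 + (-2 + 1)))² = (7 + 14/(2 - 1))² = (7 + 14/1)² = (7 + 14*1)² = (7 + 14)² = 21² = 441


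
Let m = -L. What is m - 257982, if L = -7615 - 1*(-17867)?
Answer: -268234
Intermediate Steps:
L = 10252 (L = -7615 + 17867 = 10252)
m = -10252 (m = -1*10252 = -10252)
m - 257982 = -10252 - 257982 = -268234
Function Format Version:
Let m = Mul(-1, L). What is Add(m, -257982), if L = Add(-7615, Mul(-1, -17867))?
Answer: -268234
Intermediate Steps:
L = 10252 (L = Add(-7615, 17867) = 10252)
m = -10252 (m = Mul(-1, 10252) = -10252)
Add(m, -257982) = Add(-10252, -257982) = -268234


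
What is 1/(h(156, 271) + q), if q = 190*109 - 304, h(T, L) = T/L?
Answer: 271/5530182 ≈ 4.9004e-5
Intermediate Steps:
q = 20406 (q = 20710 - 304 = 20406)
1/(h(156, 271) + q) = 1/(156/271 + 20406) = 1/(5530182/271) = 271/5530182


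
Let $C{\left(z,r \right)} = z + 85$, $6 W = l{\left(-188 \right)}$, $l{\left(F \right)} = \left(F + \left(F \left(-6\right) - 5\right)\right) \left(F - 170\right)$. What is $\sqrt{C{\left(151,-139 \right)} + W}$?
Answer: $\frac{i \sqrt{499971}}{3} \approx 235.7 i$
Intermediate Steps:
$l{\left(F \right)} = \left(-170 + F\right) \left(-5 - 5 F\right)$ ($l{\left(F \right)} = \left(F - \left(5 + 6 F\right)\right) \left(-170 + F\right) = \left(-5 - 5 F\right) \left(-170 + F\right) = \left(-170 + F\right) \left(-5 - 5 F\right)$)
$W = - \frac{167365}{3}$ ($W = \frac{850 - 5 \left(-188\right)^{2} + 845 \left(-188\right)}{6} = \frac{850 - 176720 - 158860}{6} = \frac{1}{6} \left(-334730\right) = - \frac{167365}{3} \approx -55788.0$)
$C{\left(z,r \right)} = 85 + z$
$\sqrt{C{\left(151,-139 \right)} + W} = \sqrt{\left(85 + 151\right) - \frac{167365}{3}} = \sqrt{236 - \frac{167365}{3}} = \sqrt{- \frac{166657}{3}} = \frac{i \sqrt{499971}}{3}$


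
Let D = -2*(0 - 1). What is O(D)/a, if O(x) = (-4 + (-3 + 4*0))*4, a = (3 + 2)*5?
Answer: -28/25 ≈ -1.1200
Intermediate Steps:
D = 2 (D = -2*(-1) = 2)
a = 25 (a = 5*5 = 25)
O(x) = -28 (O(x) = (-4 + (-3 + 0))*4 = (-4 - 3)*4 = -7*4 = -28)
O(D)/a = -28/25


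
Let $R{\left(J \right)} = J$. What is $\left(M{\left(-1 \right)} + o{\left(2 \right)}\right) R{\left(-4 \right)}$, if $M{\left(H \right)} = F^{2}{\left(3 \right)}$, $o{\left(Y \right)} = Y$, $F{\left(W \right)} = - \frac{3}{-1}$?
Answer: $-44$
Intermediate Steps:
$F{\left(W \right)} = 3$ ($F{\left(W \right)} = \left(-3\right) \left(-1\right) = 3$)
$M{\left(H \right)} = 9$ ($M{\left(H \right)} = 3^{2} = 9$)
$\left(M{\left(-1 \right)} + o{\left(2 \right)}\right) R{\left(-4 \right)} = \left(9 + 2\right) \left(-4\right) = 11 \left(-4\right) = -44$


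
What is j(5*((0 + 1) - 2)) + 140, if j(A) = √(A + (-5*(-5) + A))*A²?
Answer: 140 + 25*√15 ≈ 236.82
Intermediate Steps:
j(A) = A²*√(25 + 2*A) (j(A) = √(A + (25 + A))*A² = √(25 + 2*A)*A² = A²*√(25 + 2*A))
j(5*((0 + 1) - 2)) + 140 = (5*((0 + 1) - 2))²*√(25 + 2*(5*((0 + 1) - 2))) + 140 = (5*(1 - 2))²*√(25 + 2*(5*(1 - 2))) + 140 = (5*(-1))²*√(25 + 2*(5*(-1))) + 140 = (-5)²*√(25 + 2*(-5)) + 140 = 25*√(25 - 10) + 140 = 25*√15 + 140 = 140 + 25*√15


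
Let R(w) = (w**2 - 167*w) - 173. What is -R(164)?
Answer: 665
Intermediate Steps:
R(w) = -173 + w**2 - 167*w
-R(164) = -(-173 + 164**2 - 167*164) = -(-173 + 26896 - 27388) = -1*(-665) = 665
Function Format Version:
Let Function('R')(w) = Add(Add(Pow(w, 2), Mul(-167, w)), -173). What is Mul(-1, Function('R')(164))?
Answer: 665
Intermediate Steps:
Function('R')(w) = Add(-173, Pow(w, 2), Mul(-167, w))
Mul(-1, Function('R')(164)) = Mul(-1, Add(-173, Pow(164, 2), Mul(-167, 164))) = Mul(-1, Add(-173, 26896, -27388)) = Mul(-1, -665) = 665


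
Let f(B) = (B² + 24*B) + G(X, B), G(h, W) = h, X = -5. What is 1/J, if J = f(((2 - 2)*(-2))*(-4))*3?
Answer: -1/15 ≈ -0.066667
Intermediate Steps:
f(B) = -5 + B² + 24*B (f(B) = (B² + 24*B) - 5 = -5 + B² + 24*B)
J = -15 (J = (-5 + (((2 - 2)*(-2))*(-4))² + 24*(((2 - 2)*(-2))*(-4)))*3 = (-5 + ((0*(-2))*(-4))² + 24*((0*(-2))*(-4)))*3 = (-5 + (0*(-4))² + 24*(0*(-4)))*3 = (-5 + 0² + 24*0)*3 = (-5 + 0 + 0)*3 = -5*3 = -15)
1/J = 1/(-15) = -1/15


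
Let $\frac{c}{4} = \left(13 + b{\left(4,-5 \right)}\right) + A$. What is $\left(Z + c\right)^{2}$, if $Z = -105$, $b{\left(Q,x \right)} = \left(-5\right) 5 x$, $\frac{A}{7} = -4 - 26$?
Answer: $154449$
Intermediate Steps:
$A = -210$ ($A = 7 \left(-4 - 26\right) = 7 \left(-30\right) = -210$)
$b{\left(Q,x \right)} = - 25 x$
$c = -288$ ($c = 4 \left(\left(13 - -125\right) - 210\right) = 4 \left(\left(13 + 125\right) - 210\right) = 4 \left(138 - 210\right) = 4 \left(-72\right) = -288$)
$\left(Z + c\right)^{2} = \left(-105 - 288\right)^{2} = \left(-393\right)^{2} = 154449$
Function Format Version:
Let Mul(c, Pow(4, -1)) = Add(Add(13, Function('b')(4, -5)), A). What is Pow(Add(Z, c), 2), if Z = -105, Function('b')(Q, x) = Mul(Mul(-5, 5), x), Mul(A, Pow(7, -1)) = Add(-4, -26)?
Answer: 154449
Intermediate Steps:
A = -210 (A = Mul(7, Add(-4, -26)) = Mul(7, -30) = -210)
Function('b')(Q, x) = Mul(-25, x)
c = -288 (c = Mul(4, Add(Add(13, Mul(-25, -5)), -210)) = Mul(4, Add(Add(13, 125), -210)) = Mul(4, Add(138, -210)) = Mul(4, -72) = -288)
Pow(Add(Z, c), 2) = Pow(Add(-105, -288), 2) = Pow(-393, 2) = 154449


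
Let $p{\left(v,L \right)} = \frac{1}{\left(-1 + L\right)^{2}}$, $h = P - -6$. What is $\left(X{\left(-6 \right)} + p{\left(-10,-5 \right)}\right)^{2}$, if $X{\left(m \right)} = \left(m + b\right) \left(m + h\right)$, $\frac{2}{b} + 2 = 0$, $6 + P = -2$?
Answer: $\frac{4068289}{1296} \approx 3139.1$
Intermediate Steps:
$P = -8$ ($P = -6 - 2 = -8$)
$h = -2$ ($h = -8 - -6 = -8 + 6 = -2$)
$b = -1$ ($b = \frac{2}{-2 + 0} = \frac{2}{-2} = 2 \left(- \frac{1}{2}\right) = -1$)
$X{\left(m \right)} = \left(-1 + m\right) \left(-2 + m\right)$ ($X{\left(m \right)} = \left(m - 1\right) \left(m - 2\right) = \left(-1 + m\right) \left(-2 + m\right)$)
$p{\left(v,L \right)} = \frac{1}{\left(-1 + L\right)^{2}}$
$\left(X{\left(-6 \right)} + p{\left(-10,-5 \right)}\right)^{2} = \left(\left(2 + \left(-6\right)^{2} - -18\right) + \frac{1}{\left(-1 - 5\right)^{2}}\right)^{2} = \left(\left(2 + 36 + 18\right) + \frac{1}{36}\right)^{2} = \left(56 + \frac{1}{36}\right)^{2} = \left(\frac{2017}{36}\right)^{2} = \frac{4068289}{1296}$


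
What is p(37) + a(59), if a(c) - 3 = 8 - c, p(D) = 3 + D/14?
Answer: -593/14 ≈ -42.357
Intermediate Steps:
p(D) = 3 + D/14 (p(D) = 3 + D*(1/14) = 3 + D/14)
a(c) = 11 - c (a(c) = 3 + (8 - c) = 11 - c)
p(37) + a(59) = (3 + (1/14)*37) + (11 - 1*59) = (3 + 37/14) + (11 - 59) = 79/14 - 48 = -593/14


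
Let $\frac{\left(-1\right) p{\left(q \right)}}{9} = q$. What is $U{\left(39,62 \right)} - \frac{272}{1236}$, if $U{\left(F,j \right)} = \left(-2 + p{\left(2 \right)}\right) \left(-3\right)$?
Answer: $\frac{18472}{309} \approx 59.78$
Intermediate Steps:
$p{\left(q \right)} = - 9 q$
$U{\left(F,j \right)} = 60$ ($U{\left(F,j \right)} = \left(-2 - 18\right) \left(-3\right) = \left(-20\right) \left(-3\right) = 60$)
$U{\left(39,62 \right)} - \frac{272}{1236} = 60 - \frac{272}{1236} = 60 - 272 \cdot \frac{1}{1236} = 60 - \frac{68}{309} = \frac{18472}{309}$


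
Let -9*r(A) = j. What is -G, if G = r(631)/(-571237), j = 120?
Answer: -40/1713711 ≈ -2.3341e-5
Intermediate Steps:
r(A) = -40/3 (r(A) = -⅑*120 = -40/3)
G = 40/1713711 (G = -40/3/(-571237) = -40/3*(-1/571237) = 40/1713711 ≈ 2.3341e-5)
-G = -1*40/1713711 = -40/1713711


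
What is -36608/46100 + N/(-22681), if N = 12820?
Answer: -355327012/261398525 ≈ -1.3593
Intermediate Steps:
-36608/46100 + N/(-22681) = -36608/46100 + 12820/(-22681) = -36608*1/46100 + 12820*(-1/22681) = -9152/11525 - 12820/22681 = -355327012/261398525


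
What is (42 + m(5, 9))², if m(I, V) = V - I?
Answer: 2116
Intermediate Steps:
(42 + m(5, 9))² = (42 + (9 - 1*5))² = (42 + (9 - 5))² = (42 + 4)² = 46² = 2116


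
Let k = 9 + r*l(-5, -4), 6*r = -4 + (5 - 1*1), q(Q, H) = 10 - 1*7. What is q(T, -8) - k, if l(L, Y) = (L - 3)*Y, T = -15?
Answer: -6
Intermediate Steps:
q(Q, H) = 3 (q(Q, H) = 10 - 7 = 3)
l(L, Y) = Y*(-3 + L) (l(L, Y) = (-3 + L)*Y = Y*(-3 + L))
r = 0 (r = (-4 + (5 - 1*1))/6 = (-4 + (5 - 1))/6 = (-4 + 4)/6 = (⅙)*0 = 0)
k = 9 (k = 9 + 0*(-4*(-3 - 5)) = 9 + 0*(-4*(-8)) = 9 + 0*32 = 9 + 0 = 9)
q(T, -8) - k = 3 - 1*9 = 3 - 9 = -6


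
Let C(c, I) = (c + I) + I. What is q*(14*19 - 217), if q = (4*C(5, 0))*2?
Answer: 1960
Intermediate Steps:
C(c, I) = c + 2*I (C(c, I) = (I + c) + I = c + 2*I)
q = 40 (q = (4*(5 + 2*0))*2 = (4*(5 + 0))*2 = (4*5)*2 = 20*2 = 40)
q*(14*19 - 217) = 40*(14*19 - 217) = 40*(266 - 217) = 40*49 = 1960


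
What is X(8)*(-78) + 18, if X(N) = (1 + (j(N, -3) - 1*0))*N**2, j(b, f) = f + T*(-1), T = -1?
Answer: 5010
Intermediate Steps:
j(b, f) = 1 + f (j(b, f) = f - 1*(-1) = f + 1 = 1 + f)
X(N) = -N**2 (X(N) = (1 + ((1 - 3) - 1*0))*N**2 = (1 + (-2 + 0))*N**2 = (1 - 2)*N**2 = -N**2)
X(8)*(-78) + 18 = -1*8**2*(-78) + 18 = -1*64*(-78) + 18 = -64*(-78) + 18 = 4992 + 18 = 5010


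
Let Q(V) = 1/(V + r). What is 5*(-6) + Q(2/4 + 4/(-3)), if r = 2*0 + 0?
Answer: -156/5 ≈ -31.200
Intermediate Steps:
r = 0 (r = 0 + 0 = 0)
Q(V) = 1/V (Q(V) = 1/(V + 0) = 1/V)
5*(-6) + Q(2/4 + 4/(-3)) = 5*(-6) + 1/(2/4 + 4/(-3)) = -30 + 1/(2*(1/4) + 4*(-1/3)) = -30 + 1/(1/2 - 4/3) = -30 + 1/(-5/6) = -30 - 6/5 = -156/5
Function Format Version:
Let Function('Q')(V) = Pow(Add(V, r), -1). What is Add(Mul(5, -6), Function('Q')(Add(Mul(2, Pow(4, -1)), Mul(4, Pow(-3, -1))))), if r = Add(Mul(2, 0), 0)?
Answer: Rational(-156, 5) ≈ -31.200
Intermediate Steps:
r = 0 (r = Add(0, 0) = 0)
Function('Q')(V) = Pow(V, -1) (Function('Q')(V) = Pow(Add(V, 0), -1) = Pow(V, -1))
Add(Mul(5, -6), Function('Q')(Add(Mul(2, Pow(4, -1)), Mul(4, Pow(-3, -1))))) = Add(Mul(5, -6), Pow(Add(Mul(2, Pow(4, -1)), Mul(4, Pow(-3, -1))), -1)) = Add(-30, Pow(Add(Mul(2, Rational(1, 4)), Mul(4, Rational(-1, 3))), -1)) = Add(-30, Pow(Add(Rational(1, 2), Rational(-4, 3)), -1)) = Add(-30, Pow(Rational(-5, 6), -1)) = Add(-30, Rational(-6, 5)) = Rational(-156, 5)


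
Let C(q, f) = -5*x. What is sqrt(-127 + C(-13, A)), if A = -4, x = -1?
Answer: I*sqrt(122) ≈ 11.045*I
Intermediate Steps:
C(q, f) = 5 (C(q, f) = -5*(-1) = 5)
sqrt(-127 + C(-13, A)) = sqrt(-127 + 5) = sqrt(-122) = I*sqrt(122)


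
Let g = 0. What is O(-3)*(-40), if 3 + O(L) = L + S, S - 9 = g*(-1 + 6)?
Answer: -120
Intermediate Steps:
S = 9 (S = 9 + 0*(-1 + 6) = 9 + 0*5 = 9 + 0 = 9)
O(L) = 6 + L (O(L) = -3 + (L + 9) = -3 + (9 + L) = 6 + L)
O(-3)*(-40) = (6 - 3)*(-40) = 3*(-40) = -120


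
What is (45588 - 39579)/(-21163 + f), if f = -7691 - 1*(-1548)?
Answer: -2003/9102 ≈ -0.22006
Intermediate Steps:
f = -6143 (f = -7691 + 1548 = -6143)
(45588 - 39579)/(-21163 + f) = (45588 - 39579)/(-21163 - 6143) = 6009/(-27306) = 6009*(-1/27306) = -2003/9102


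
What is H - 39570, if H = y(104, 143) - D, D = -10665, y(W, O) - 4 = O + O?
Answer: -28615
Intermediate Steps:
y(W, O) = 4 + 2*O (y(W, O) = 4 + (O + O) = 4 + 2*O)
H = 10955 (H = (4 + 2*143) - 1*(-10665) = (4 + 286) + 10665 = 290 + 10665 = 10955)
H - 39570 = 10955 - 39570 = -28615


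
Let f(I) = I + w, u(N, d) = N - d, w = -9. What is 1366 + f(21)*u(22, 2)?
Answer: 1606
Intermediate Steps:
f(I) = -9 + I (f(I) = I - 9 = -9 + I)
1366 + f(21)*u(22, 2) = 1366 + (-9 + 21)*(22 - 1*2) = 1366 + 12*(22 - 2) = 1366 + 12*20 = 1366 + 240 = 1606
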